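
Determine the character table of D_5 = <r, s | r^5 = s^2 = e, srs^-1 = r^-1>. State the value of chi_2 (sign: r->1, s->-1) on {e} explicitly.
Conjugacy classes: {e} of size 1, {r^1, r^4} of size 2, {r^2, r^3} of size 2, {s, sr, ..., sr^4} of size 5.
Character table:
  irrep \ class              {e} (size 1)  {r^1, r^4} (size 2)  {r^2, r^3} (size 2)  {s, sr, ..., sr^4} (size 5)
  chi_1 (triv)               1             1                    1                    1                          
  chi_2 (sign: r->1, s->-1)  1             1                    1                    -1                         
  chi_3 (2d, j=1)            2             -1/2 + sqrt(5)/2     -sqrt(5)/2 - 1/2     0                          
  chi_4 (2d, j=2)            2             -sqrt(5)/2 - 1/2     -1/2 + sqrt(5)/2     0                          

Spot check: chi_2 (sign: r->1, s->-1) on {e} = 1.

Justification: D_5 has order 2*5 = 10 with 4 conjugacy classes, hence 4 irreducibles. Sum of squared dims 1 + 1 + 4 + 4 = 10 = |G|. Linear characters come from the abelianisation; the 2-dimensional irreps have character r^k -> 2*cos(2*pi*j*k/5), reflections -> 0.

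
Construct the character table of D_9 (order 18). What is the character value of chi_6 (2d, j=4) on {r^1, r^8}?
Conjugacy classes: {e} of size 1, {r^1, r^8} of size 2, {r^2, r^7} of size 2, {r^3, r^6} of size 2, {r^4, r^5} of size 2, {s, sr, ..., sr^8} of size 9.
Character table:
  irrep \ class              {e} (size 1)  {r^1, r^8} (size 2)  {r^2, r^7} (size 2)  {r^3, r^6} (size 2)  {r^4, r^5} (size 2)  {s, sr, ..., sr^8} (size 9)
  chi_1 (triv)               1             1                    1                    1                    1                    1                          
  chi_2 (sign: r->1, s->-1)  1             1                    1                    1                    1                    -1                         
  chi_3 (2d, j=1)            2             2*cos(2*pi/9)        2*cos(4*pi/9)        -1                   -2*cos(pi/9)         0                          
  chi_4 (2d, j=2)            2             2*cos(4*pi/9)        -2*cos(pi/9)         -1                   2*cos(2*pi/9)        0                          
  chi_5 (2d, j=3)            2             -1                   -1                   2                    -1                   0                          
  chi_6 (2d, j=4)            2             -2*cos(pi/9)         2*cos(2*pi/9)        -1                   2*cos(4*pi/9)        0                          

Spot check: chi_6 (2d, j=4) on {r^1, r^8} = -2*cos(pi/9).

Justification: D_9 has order 2*9 = 18 with 6 conjugacy classes, hence 6 irreducibles. Sum of squared dims 1 + 1 + 4 + 4 + 4 + 4 = 18 = |G|. Linear characters come from the abelianisation; the 2-dimensional irreps have character r^k -> 2*cos(2*pi*j*k/9), reflections -> 0.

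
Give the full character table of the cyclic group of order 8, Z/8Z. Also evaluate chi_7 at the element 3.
Character table of Z/8Z (irreps indexed chi_0,...,chi_7 with chi_k(m) = zeta_8^(k*m), zeta_8 = exp(2*pi*i/8)):
  irrep \ class  {0} (size 1)  {1} (size 1)    {2} (size 1)  {3} (size 1)    {4} (size 1)  {5} (size 1)    {6} (size 1)  {7} (size 1)  
  chi_0          1             1               1             1               1             1               1             1             
  chi_1          1             exp(I*pi/4)     I             exp(3*I*pi/4)   -1            exp(-3*I*pi/4)  -I            exp(-I*pi/4)  
  chi_2          1             I               -1            -I              1             I               -1            -I            
  chi_3          1             exp(3*I*pi/4)   -I            exp(I*pi/4)     -1            exp(-I*pi/4)    I             exp(-3*I*pi/4)
  chi_4          1             -1              1             -1              1             -1              1             -1            
  chi_5          1             exp(-3*I*pi/4)  I             exp(-I*pi/4)    -1            exp(I*pi/4)     -I            exp(3*I*pi/4) 
  chi_6          1             -I              -1            I               1             -I              -1            I             
  chi_7          1             exp(-I*pi/4)    -I            exp(-3*I*pi/4)  -1            exp(3*I*pi/4)   I             exp(I*pi/4)   

Spot check: chi_7(3) = zeta_8^(7*3) = zeta_8^21 = exp(-3*I*pi/4).

Details: Z/8Z is abelian, so all 8 irreducible complex representations are 1-dimensional. They are given by chi_k(m) = zeta_8^(k*m) for k = 0,...,7. Row orthogonality: sum_m chi_k(m) conj(chi_l(m)) = 8 * [k = l].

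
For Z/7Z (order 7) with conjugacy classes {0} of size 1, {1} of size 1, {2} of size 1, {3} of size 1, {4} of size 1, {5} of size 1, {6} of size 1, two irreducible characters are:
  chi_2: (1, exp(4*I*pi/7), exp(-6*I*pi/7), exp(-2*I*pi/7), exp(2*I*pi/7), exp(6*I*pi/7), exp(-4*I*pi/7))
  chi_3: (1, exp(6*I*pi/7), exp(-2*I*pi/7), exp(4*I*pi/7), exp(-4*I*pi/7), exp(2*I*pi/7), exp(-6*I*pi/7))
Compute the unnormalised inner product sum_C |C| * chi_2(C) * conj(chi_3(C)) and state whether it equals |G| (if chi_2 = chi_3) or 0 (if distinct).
Sum = 0; so <chi_2, chi_3> = 0 (distinct irreducibles are orthogonal).

Argument: Compute term by term over conjugacy classes (|C| * chi_2(C) * conj(chi_3(C))):
  1*(1)*conj(1) + 1*(exp(4*I*pi/7))*conj(exp(6*I*pi/7)) + 1*(exp(-6*I*pi/7))*conj(exp(-2*I*pi/7)) + 1*(exp(-2*I*pi/7))*conj(exp(4*I*pi/7)) + 1*(exp(2*I*pi/7))*conj(exp(-4*I*pi/7)) + 1*(exp(6*I*pi/7))*conj(exp(2*I*pi/7)) + 1*(exp(-4*I*pi/7))*conj(exp(-6*I*pi/7))
  = (1) + (exp(-2*I*pi/7)) + (exp(-4*I*pi/7)) + (exp(-6*I*pi/7)) + (exp(6*I*pi/7)) + (exp(4*I*pi/7)) + (exp(2*I*pi/7))
  = 0.
(Exp terms are combined using exp(i*s)*conj(exp(i*t)) = exp(i*(s-t)), and sums of them are collapsed using the identity that for every m > 1 the m distinct m-th roots of unity sum to 0, e.g. 1 + exp(2*I*pi/3) + exp(-2*I*pi/3) = 0.)
Dividing by |G| = 7 gives 0/7 = 0, matching the row-orthogonality relation <chi_2, chi_3> = [chi_2 = chi_3].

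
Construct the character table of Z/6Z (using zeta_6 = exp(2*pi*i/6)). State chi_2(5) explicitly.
Character table of Z/6Z (irreps indexed chi_0,...,chi_5 with chi_k(m) = zeta_6^(k*m), zeta_6 = exp(2*pi*i/6)):
  irrep \ class  {0} (size 1)  {1} (size 1)    {2} (size 1)    {3} (size 1)  {4} (size 1)    {5} (size 1)  
  chi_0          1             1               1               1             1               1             
  chi_1          1             exp(I*pi/3)     exp(2*I*pi/3)   -1            exp(-2*I*pi/3)  exp(-I*pi/3)  
  chi_2          1             exp(2*I*pi/3)   exp(-2*I*pi/3)  1             exp(2*I*pi/3)   exp(-2*I*pi/3)
  chi_3          1             -1              1               -1            1               -1            
  chi_4          1             exp(-2*I*pi/3)  exp(2*I*pi/3)   1             exp(-2*I*pi/3)  exp(2*I*pi/3) 
  chi_5          1             exp(-I*pi/3)    exp(-2*I*pi/3)  -1            exp(2*I*pi/3)   exp(I*pi/3)   

Spot check: chi_2(5) = zeta_6^(2*5) = zeta_6^10 = exp(-2*I*pi/3).

Reasoning: Z/6Z is abelian, so all 6 irreducible complex representations are 1-dimensional. They are given by chi_k(m) = zeta_6^(k*m) for k = 0,...,5. Row orthogonality: sum_m chi_k(m) conj(chi_l(m)) = 6 * [k = l].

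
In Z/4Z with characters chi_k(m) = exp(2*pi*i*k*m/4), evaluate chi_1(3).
chi_1(3) = zeta_4^3 = -I

Derivation: chi_1(3) = zeta_4^(1*3) = zeta_4^3. Since zeta_4^4 = 1, this equals zeta_4^3 = exp(2*pi*i*3/4) = -I.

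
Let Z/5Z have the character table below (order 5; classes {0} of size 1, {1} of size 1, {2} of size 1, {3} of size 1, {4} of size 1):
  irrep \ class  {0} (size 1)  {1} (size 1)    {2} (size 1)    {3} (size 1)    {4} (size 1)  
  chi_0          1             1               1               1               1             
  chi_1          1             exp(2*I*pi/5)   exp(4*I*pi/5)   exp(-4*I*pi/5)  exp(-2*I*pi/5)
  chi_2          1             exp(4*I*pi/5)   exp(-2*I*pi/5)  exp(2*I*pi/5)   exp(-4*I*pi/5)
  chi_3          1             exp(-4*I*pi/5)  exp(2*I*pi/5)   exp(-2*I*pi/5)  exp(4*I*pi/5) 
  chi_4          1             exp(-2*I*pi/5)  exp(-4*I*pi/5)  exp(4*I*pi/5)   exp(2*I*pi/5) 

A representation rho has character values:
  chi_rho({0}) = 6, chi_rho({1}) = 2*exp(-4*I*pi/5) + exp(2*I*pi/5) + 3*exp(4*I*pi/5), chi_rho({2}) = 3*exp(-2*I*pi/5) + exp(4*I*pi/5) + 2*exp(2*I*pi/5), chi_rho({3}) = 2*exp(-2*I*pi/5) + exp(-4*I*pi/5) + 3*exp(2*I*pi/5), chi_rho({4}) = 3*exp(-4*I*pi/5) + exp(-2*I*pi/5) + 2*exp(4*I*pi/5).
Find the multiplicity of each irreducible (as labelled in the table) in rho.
Multiplicities: chi_0: 0, chi_1: 1, chi_2: 3, chi_3: 2, chi_4: 0.

Proof sketch: Use <chi_rho, chi> = (1/|G|) sum_C |C| * chi_rho(C) * conj(chi(C)) with |G| = 5 for each irreducible chi in the table:
  <chi_rho, chi_0> = (1/5)[1*(6)*conj(1) + 1*(2*exp(-4*I*pi/5) + exp(2*I*pi/5) + 3*exp(4*I*pi/5))*conj(1) + 1*(3*exp(-2*I*pi/5) + exp(4*I*pi/5) + 2*exp(2*I*pi/5))*conj(1) + 1*(2*exp(-2*I*pi/5) + exp(-4*I*pi/5) + 3*exp(2*I*pi/5))*conj(1) + 1*(3*exp(-4*I*pi/5) + exp(-2*I*pi/5) + 2*exp(4*I*pi/5))*conj(1)]
      = (1/5)[(6) + (2*exp(-4*I*pi/5) + exp(2*I*pi/5) + 3*exp(4*I*pi/5)) + (3*exp(-2*I*pi/5) + exp(4*I*pi/5) + 2*exp(2*I*pi/5)) + (2*exp(-2*I*pi/5) + exp(-4*I*pi/5) + 3*exp(2*I*pi/5)) + (3*exp(-4*I*pi/5) + exp(-2*I*pi/5) + 2*exp(4*I*pi/5))] = 0/5 = 0
  <chi_rho, chi_1> = (1/5)[1*(6)*conj(1) + 1*(2*exp(-4*I*pi/5) + exp(2*I*pi/5) + 3*exp(4*I*pi/5))*conj(exp(2*I*pi/5)) + 1*(3*exp(-2*I*pi/5) + exp(4*I*pi/5) + 2*exp(2*I*pi/5))*conj(exp(4*I*pi/5)) + 1*(2*exp(-2*I*pi/5) + exp(-4*I*pi/5) + 3*exp(2*I*pi/5))*conj(exp(-4*I*pi/5)) + 1*(3*exp(-4*I*pi/5) + exp(-2*I*pi/5) + 2*exp(4*I*pi/5))*conj(exp(-2*I*pi/5))]
      = (1/5)[(6) + (1 + 2*exp(4*I*pi/5) + 3*exp(2*I*pi/5)) + (1 + 2*exp(-2*I*pi/5) + 3*exp(4*I*pi/5)) + (1 + 3*exp(-4*I*pi/5) + 2*exp(2*I*pi/5)) + (1 + 3*exp(-2*I*pi/5) + 2*exp(-4*I*pi/5))] = 5/5 = 1
  <chi_rho, chi_2> = (1/5)[1*(6)*conj(1) + 1*(2*exp(-4*I*pi/5) + exp(2*I*pi/5) + 3*exp(4*I*pi/5))*conj(exp(4*I*pi/5)) + 1*(3*exp(-2*I*pi/5) + exp(4*I*pi/5) + 2*exp(2*I*pi/5))*conj(exp(-2*I*pi/5)) + 1*(2*exp(-2*I*pi/5) + exp(-4*I*pi/5) + 3*exp(2*I*pi/5))*conj(exp(2*I*pi/5)) + 1*(3*exp(-4*I*pi/5) + exp(-2*I*pi/5) + 2*exp(4*I*pi/5))*conj(exp(-4*I*pi/5))]
      = (1/5)[(6) + (3 + exp(-2*I*pi/5) + 2*exp(2*I*pi/5)) + (3 + exp(-4*I*pi/5) + 2*exp(4*I*pi/5)) + (3 + 2*exp(-4*I*pi/5) + exp(4*I*pi/5)) + (3 + 2*exp(-2*I*pi/5) + exp(2*I*pi/5))] = 15/5 = 3
  <chi_rho, chi_3> = (1/5)[1*(6)*conj(1) + 1*(2*exp(-4*I*pi/5) + exp(2*I*pi/5) + 3*exp(4*I*pi/5))*conj(exp(-4*I*pi/5)) + 1*(3*exp(-2*I*pi/5) + exp(4*I*pi/5) + 2*exp(2*I*pi/5))*conj(exp(2*I*pi/5)) + 1*(2*exp(-2*I*pi/5) + exp(-4*I*pi/5) + 3*exp(2*I*pi/5))*conj(exp(-2*I*pi/5)) + 1*(3*exp(-4*I*pi/5) + exp(-2*I*pi/5) + 2*exp(4*I*pi/5))*conj(exp(4*I*pi/5))]
      = (1/5)[(6) + (2 + 3*exp(-2*I*pi/5) + exp(-4*I*pi/5)) + (2 + 3*exp(-4*I*pi/5) + exp(2*I*pi/5)) + (2 + exp(-2*I*pi/5) + 3*exp(4*I*pi/5)) + (2 + exp(4*I*pi/5) + 3*exp(2*I*pi/5))] = 10/5 = 2
  <chi_rho, chi_4> = (1/5)[1*(6)*conj(1) + 1*(2*exp(-4*I*pi/5) + exp(2*I*pi/5) + 3*exp(4*I*pi/5))*conj(exp(-2*I*pi/5)) + 1*(3*exp(-2*I*pi/5) + exp(4*I*pi/5) + 2*exp(2*I*pi/5))*conj(exp(-4*I*pi/5)) + 1*(2*exp(-2*I*pi/5) + exp(-4*I*pi/5) + 3*exp(2*I*pi/5))*conj(exp(4*I*pi/5)) + 1*(3*exp(-4*I*pi/5) + exp(-2*I*pi/5) + 2*exp(4*I*pi/5))*conj(exp(2*I*pi/5))]
      = (1/5)[(6) + (2*exp(-2*I*pi/5) + 3*exp(-4*I*pi/5) + exp(4*I*pi/5)) + (2*exp(-4*I*pi/5) + exp(-2*I*pi/5) + 3*exp(2*I*pi/5)) + (3*exp(-2*I*pi/5) + exp(2*I*pi/5) + 2*exp(4*I*pi/5)) + (exp(-4*I*pi/5) + 3*exp(4*I*pi/5) + 2*exp(2*I*pi/5))] = 0/5 = 0
(Exp terms are combined using exp(i*s)*conj(exp(i*t)) = exp(i*(s-t)), and sums of them are collapsed using the identity that for every m > 1 the m distinct m-th roots of unity sum to 0, e.g. 1 + exp(2*I*pi/3) + exp(-2*I*pi/3) = 0.)
Dimension check: dim(rho) = sum (mult * dim) = 0*1 + 1*1 + 3*1 + 2*1 + 0*1 = 6 = chi_rho(e) = 6.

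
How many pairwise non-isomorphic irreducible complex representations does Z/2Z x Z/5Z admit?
10

Derivation: The number of irreducible complex representations of a finite group equals its number of conjugacy classes. Z/2Z x Z/5Z is abelian of order 10, so every element is its own conjugacy class: 10 classes, so Z/2Z x Z/5Z (order 10) has exactly 10 irreducible complex representations.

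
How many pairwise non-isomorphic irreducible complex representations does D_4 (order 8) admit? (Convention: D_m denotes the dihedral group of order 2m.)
5

Solution. The number of irreducible complex representations of a finite group equals its number of conjugacy classes. D_4 has 5 conjugacy classes (n/2 + 3 for n even), so D_4 (order 8) has exactly 5 irreducible complex representations.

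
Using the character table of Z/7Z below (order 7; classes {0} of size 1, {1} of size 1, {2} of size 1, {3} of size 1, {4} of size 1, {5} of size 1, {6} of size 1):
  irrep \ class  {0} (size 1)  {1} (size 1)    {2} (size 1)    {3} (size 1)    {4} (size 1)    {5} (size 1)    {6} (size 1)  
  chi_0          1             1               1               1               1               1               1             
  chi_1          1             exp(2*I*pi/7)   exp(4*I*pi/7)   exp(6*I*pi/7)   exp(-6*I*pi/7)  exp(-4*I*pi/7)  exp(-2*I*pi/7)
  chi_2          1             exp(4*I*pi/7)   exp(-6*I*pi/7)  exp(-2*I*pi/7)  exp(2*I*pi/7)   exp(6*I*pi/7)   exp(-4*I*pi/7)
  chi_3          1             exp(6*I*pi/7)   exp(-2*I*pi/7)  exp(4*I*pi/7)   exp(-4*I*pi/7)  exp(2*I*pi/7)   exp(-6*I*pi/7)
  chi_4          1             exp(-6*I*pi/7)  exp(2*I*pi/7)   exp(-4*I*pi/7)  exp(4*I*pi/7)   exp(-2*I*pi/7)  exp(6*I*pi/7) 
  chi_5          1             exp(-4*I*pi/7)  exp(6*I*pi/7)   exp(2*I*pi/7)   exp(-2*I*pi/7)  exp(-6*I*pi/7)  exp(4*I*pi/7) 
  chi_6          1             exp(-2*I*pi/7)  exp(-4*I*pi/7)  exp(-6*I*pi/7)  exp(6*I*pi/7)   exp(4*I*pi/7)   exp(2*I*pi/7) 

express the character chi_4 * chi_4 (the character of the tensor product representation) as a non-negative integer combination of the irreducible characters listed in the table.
chi_4 tensor chi_4 = chi_1 (all other irreducibles have multiplicity 0).

Reasoning: The character of a tensor product is the pointwise product (chi_4 * chi_4)(C) = chi_4(C) * chi_4(C):
  {0}: (1)*(1), {1}: (exp(-6*I*pi/7))*(exp(-6*I*pi/7)), {2}: (exp(2*I*pi/7))*(exp(2*I*pi/7)), {3}: (exp(-4*I*pi/7))*(exp(-4*I*pi/7)), {4}: (exp(4*I*pi/7))*(exp(4*I*pi/7)), {5}: (exp(-2*I*pi/7))*(exp(-2*I*pi/7)), {6}: (exp(6*I*pi/7))*(exp(6*I*pi/7))
so (chi_4 * chi_4) takes values
  {0} -> 1, {1} -> exp(2*I*pi/7), {2} -> exp(4*I*pi/7), {3} -> exp(6*I*pi/7), {4} -> exp(-6*I*pi/7), {5} -> exp(-4*I*pi/7), {6} -> exp(-2*I*pi/7).
Now take the inner product of this character with each irreducible chi from the table, <chi_4*chi_4, chi> = (1/7) sum_C |C| (chi_4*chi_4)(C) conj(chi(C)):
  <chi_4*chi_4, chi_0> = (1/7)[1*(1)*conj(1) + 1*(exp(2*I*pi/7))*conj(1) + 1*(exp(4*I*pi/7))*conj(1) + 1*(exp(6*I*pi/7))*conj(1) + 1*(exp(-6*I*pi/7))*conj(1) + 1*(exp(-4*I*pi/7))*conj(1) + 1*(exp(-2*I*pi/7))*conj(1)]
      = (1/7)[(1) + (exp(2*I*pi/7)) + (exp(4*I*pi/7)) + (exp(6*I*pi/7)) + (exp(-6*I*pi/7)) + (exp(-4*I*pi/7)) + (exp(-2*I*pi/7))] = 0/7 = 0
  <chi_4*chi_4, chi_1> = (1/7)[1*(1)*conj(1) + 1*(exp(2*I*pi/7))*conj(exp(2*I*pi/7)) + 1*(exp(4*I*pi/7))*conj(exp(4*I*pi/7)) + 1*(exp(6*I*pi/7))*conj(exp(6*I*pi/7)) + 1*(exp(-6*I*pi/7))*conj(exp(-6*I*pi/7)) + 1*(exp(-4*I*pi/7))*conj(exp(-4*I*pi/7)) + 1*(exp(-2*I*pi/7))*conj(exp(-2*I*pi/7))]
      = (1/7)[(1) + (1) + (1) + (1) + (1) + (1) + (1)] = 7/7 = 1
  <chi_4*chi_4, chi_2> = (1/7)[1*(1)*conj(1) + 1*(exp(2*I*pi/7))*conj(exp(4*I*pi/7)) + 1*(exp(4*I*pi/7))*conj(exp(-6*I*pi/7)) + 1*(exp(6*I*pi/7))*conj(exp(-2*I*pi/7)) + 1*(exp(-6*I*pi/7))*conj(exp(2*I*pi/7)) + 1*(exp(-4*I*pi/7))*conj(exp(6*I*pi/7)) + 1*(exp(-2*I*pi/7))*conj(exp(-4*I*pi/7))]
      = (1/7)[(1) + (exp(-2*I*pi/7)) + (exp(-4*I*pi/7)) + (exp(-6*I*pi/7)) + (exp(6*I*pi/7)) + (exp(4*I*pi/7)) + (exp(2*I*pi/7))] = 0/7 = 0
  <chi_4*chi_4, chi_3> = (1/7)[1*(1)*conj(1) + 1*(exp(2*I*pi/7))*conj(exp(6*I*pi/7)) + 1*(exp(4*I*pi/7))*conj(exp(-2*I*pi/7)) + 1*(exp(6*I*pi/7))*conj(exp(4*I*pi/7)) + 1*(exp(-6*I*pi/7))*conj(exp(-4*I*pi/7)) + 1*(exp(-4*I*pi/7))*conj(exp(2*I*pi/7)) + 1*(exp(-2*I*pi/7))*conj(exp(-6*I*pi/7))]
      = (1/7)[(1) + (exp(-4*I*pi/7)) + (exp(6*I*pi/7)) + (exp(2*I*pi/7)) + (exp(-2*I*pi/7)) + (exp(-6*I*pi/7)) + (exp(4*I*pi/7))] = 0/7 = 0
  <chi_4*chi_4, chi_4> = (1/7)[1*(1)*conj(1) + 1*(exp(2*I*pi/7))*conj(exp(-6*I*pi/7)) + 1*(exp(4*I*pi/7))*conj(exp(2*I*pi/7)) + 1*(exp(6*I*pi/7))*conj(exp(-4*I*pi/7)) + 1*(exp(-6*I*pi/7))*conj(exp(4*I*pi/7)) + 1*(exp(-4*I*pi/7))*conj(exp(-2*I*pi/7)) + 1*(exp(-2*I*pi/7))*conj(exp(6*I*pi/7))]
      = (1/7)[(1) + (exp(-6*I*pi/7)) + (exp(2*I*pi/7)) + (exp(-4*I*pi/7)) + (exp(4*I*pi/7)) + (exp(-2*I*pi/7)) + (exp(6*I*pi/7))] = 0/7 = 0
  <chi_4*chi_4, chi_5> = (1/7)[1*(1)*conj(1) + 1*(exp(2*I*pi/7))*conj(exp(-4*I*pi/7)) + 1*(exp(4*I*pi/7))*conj(exp(6*I*pi/7)) + 1*(exp(6*I*pi/7))*conj(exp(2*I*pi/7)) + 1*(exp(-6*I*pi/7))*conj(exp(-2*I*pi/7)) + 1*(exp(-4*I*pi/7))*conj(exp(-6*I*pi/7)) + 1*(exp(-2*I*pi/7))*conj(exp(4*I*pi/7))]
      = (1/7)[(1) + (exp(6*I*pi/7)) + (exp(-2*I*pi/7)) + (exp(4*I*pi/7)) + (exp(-4*I*pi/7)) + (exp(2*I*pi/7)) + (exp(-6*I*pi/7))] = 0/7 = 0
  <chi_4*chi_4, chi_6> = (1/7)[1*(1)*conj(1) + 1*(exp(2*I*pi/7))*conj(exp(-2*I*pi/7)) + 1*(exp(4*I*pi/7))*conj(exp(-4*I*pi/7)) + 1*(exp(6*I*pi/7))*conj(exp(-6*I*pi/7)) + 1*(exp(-6*I*pi/7))*conj(exp(6*I*pi/7)) + 1*(exp(-4*I*pi/7))*conj(exp(4*I*pi/7)) + 1*(exp(-2*I*pi/7))*conj(exp(2*I*pi/7))]
      = (1/7)[(1) + (exp(4*I*pi/7)) + (exp(-6*I*pi/7)) + (exp(-2*I*pi/7)) + (exp(2*I*pi/7)) + (exp(6*I*pi/7)) + (exp(-4*I*pi/7))] = 0/7 = 0
(Exp terms are combined using exp(i*s)*conj(exp(i*t)) = exp(i*(s-t)), and sums of them are collapsed using the identity that for every m > 1 the m distinct m-th roots of unity sum to 0, e.g. 1 + exp(2*I*pi/3) + exp(-2*I*pi/3) = 0.)
Hence the multiplicities are chi_1: 1. Dimension check: dim(chi_4)*dim(chi_4) = 1*1 = 1 and sum (mult * dim) = 1*1 = 1.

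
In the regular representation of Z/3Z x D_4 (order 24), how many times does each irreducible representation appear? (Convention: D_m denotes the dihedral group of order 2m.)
Each irreducible V_i of dimension d_i appears with multiplicity d_i, i.e. rho_reg = (direct sum over all irreducibles V_i) d_i V_i. The irreducible dimensions for Z/3Z x D_4 are 1, 1, 1, 1, 1, 1, 1, 1, 1, 1, 1, 1, 2, 2, 2: 12 irreducibles of dimension 1, each with multiplicity 1; 3 irreducibles of dimension 2, each with multiplicity 2. Total dimension 12*1*1 + 3*2*2 = 24 = |G|.

Details: General theorem: in the regular representation of a finite group G, each irreducible appears with multiplicity equal to its dimension. Check: dim(rho_reg) = sum d_i^2 = 1 + 1 + 1 + 1 + 1 + 1 + 1 + 1 + 1 + 1 + 1 + 1 + 4 + 4 + 4 = 24 = |G|.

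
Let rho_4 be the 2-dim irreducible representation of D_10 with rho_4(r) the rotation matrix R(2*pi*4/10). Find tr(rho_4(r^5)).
chi_{rho_4}(r^5) = 2*cos(2*pi*4*5/10) = 2

Working: rho_4(r^5) is rotation by angle 2*pi*4*5/10, whose trace is 2*cos(2*pi*4*5/10) = 2.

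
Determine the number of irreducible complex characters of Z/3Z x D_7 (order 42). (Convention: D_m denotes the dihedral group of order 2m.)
15

Solution. The number of irreducible complex representations of a finite group equals its number of conjugacy classes. For a direct product, #classes(G x H) = #classes(G) * #classes(H). Z/3Z has 3 classes (abelian), D_7 has 5 classes, so 3 * 5 = 15, so Z/3Z x D_7 (order 42) has exactly 15 irreducible complex representations.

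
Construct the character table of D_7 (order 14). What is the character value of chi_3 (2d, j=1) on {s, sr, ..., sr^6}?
Conjugacy classes: {e} of size 1, {r^1, r^6} of size 2, {r^2, r^5} of size 2, {r^3, r^4} of size 2, {s, sr, ..., sr^6} of size 7.
Character table:
  irrep \ class              {e} (size 1)  {r^1, r^6} (size 2)  {r^2, r^5} (size 2)  {r^3, r^4} (size 2)  {s, sr, ..., sr^6} (size 7)
  chi_1 (triv)               1             1                    1                    1                    1                          
  chi_2 (sign: r->1, s->-1)  1             1                    1                    1                    -1                         
  chi_3 (2d, j=1)            2             2*cos(2*pi/7)        -2*cos(3*pi/7)       -2*cos(pi/7)         0                          
  chi_4 (2d, j=2)            2             -2*cos(3*pi/7)       -2*cos(pi/7)         2*cos(2*pi/7)        0                          
  chi_5 (2d, j=3)            2             -2*cos(pi/7)         2*cos(2*pi/7)        -2*cos(3*pi/7)       0                          

Spot check: chi_3 (2d, j=1) on {s, sr, ..., sr^6} = 0.

Reasoning: D_7 has order 2*7 = 14 with 5 conjugacy classes, hence 5 irreducibles. Sum of squared dims 1 + 1 + 4 + 4 + 4 = 14 = |G|. Linear characters come from the abelianisation; the 2-dimensional irreps have character r^k -> 2*cos(2*pi*j*k/7), reflections -> 0.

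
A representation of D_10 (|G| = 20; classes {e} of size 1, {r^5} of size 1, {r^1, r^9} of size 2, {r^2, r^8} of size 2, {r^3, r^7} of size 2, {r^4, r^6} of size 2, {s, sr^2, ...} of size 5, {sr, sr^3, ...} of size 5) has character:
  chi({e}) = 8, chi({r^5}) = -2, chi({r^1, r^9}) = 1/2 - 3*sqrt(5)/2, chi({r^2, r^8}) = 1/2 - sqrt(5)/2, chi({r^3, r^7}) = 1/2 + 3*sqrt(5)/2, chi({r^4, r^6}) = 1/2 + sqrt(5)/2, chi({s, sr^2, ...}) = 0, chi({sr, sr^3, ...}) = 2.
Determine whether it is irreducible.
Not irreducible (reducible): <chi, chi> = 7 > 1.

Solution. <chi, chi> = (1/|G|) sum_C |C| * |chi(C)|^2 = (1/20)[1*|8|^2 + 1*|-2|^2 + 2*|1/2 - 3*sqrt(5)/2|^2 + 2*|1/2 - sqrt(5)/2|^2 + 2*|1/2 + 3*sqrt(5)/2|^2 + 2*|1/2 + sqrt(5)/2|^2 + 5*|0|^2 + 5*|2|^2]
  = (1/20)[(64) + (4) + (23 - 3*sqrt(5)) + (3 - sqrt(5)) + (3*sqrt(5) + 23) + (sqrt(5) + 3) + (0) + (20)] = 140/20 = 7.
A character is irreducible iff <chi, chi> = 1, so this representation is reducible.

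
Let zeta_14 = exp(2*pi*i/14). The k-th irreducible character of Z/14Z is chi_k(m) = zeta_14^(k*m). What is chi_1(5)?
chi_1(5) = zeta_14^5 = exp(5*I*pi/7)

Proof sketch: chi_1(5) = zeta_14^(1*5) = zeta_14^5. Since zeta_14^14 = 1, this equals zeta_14^5 = exp(2*pi*i*5/14) = exp(5*I*pi/7).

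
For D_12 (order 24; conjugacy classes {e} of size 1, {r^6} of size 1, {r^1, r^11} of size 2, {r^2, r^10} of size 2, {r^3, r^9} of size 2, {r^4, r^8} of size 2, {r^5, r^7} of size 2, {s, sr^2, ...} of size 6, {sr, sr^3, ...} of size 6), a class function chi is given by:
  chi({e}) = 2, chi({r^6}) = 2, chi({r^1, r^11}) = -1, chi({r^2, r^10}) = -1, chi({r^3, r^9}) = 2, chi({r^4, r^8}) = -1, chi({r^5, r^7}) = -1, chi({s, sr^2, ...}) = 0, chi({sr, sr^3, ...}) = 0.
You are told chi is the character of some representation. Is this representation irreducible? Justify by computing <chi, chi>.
Irreducible: <chi, chi> = 1.

Derivation: <chi, chi> = (1/|G|) sum_C |C| * |chi(C)|^2 = (1/24)[1*|2|^2 + 1*|2|^2 + 2*|-1|^2 + 2*|-1|^2 + 2*|2|^2 + 2*|-1|^2 + 2*|-1|^2 + 6*|0|^2 + 6*|0|^2]
  = (1/24)[(4) + (4) + (2) + (2) + (8) + (2) + (2) + (0) + (0)] = 24/24 = 1.
A character is irreducible iff <chi, chi> = 1, so this representation is irreducible.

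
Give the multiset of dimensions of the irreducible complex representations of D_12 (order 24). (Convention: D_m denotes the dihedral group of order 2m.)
Dimensions: 1, 1, 1, 1, 2, 2, 2, 2, 2

Justification: There are 9 irreducibles (= number of conjugacy classes). Their dimensions d_i satisfy sum d_i^2 = |G| = 24: 1 + 1 + 1 + 1 + 4 + 4 + 4 + 4 + 4 = 24.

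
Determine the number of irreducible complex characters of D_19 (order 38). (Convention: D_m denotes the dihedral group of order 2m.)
11

Derivation: The number of irreducible complex representations of a finite group equals its number of conjugacy classes. D_19 has 11 conjugacy classes ((n+3)/2 for n odd), so D_19 (order 38) has exactly 11 irreducible complex representations.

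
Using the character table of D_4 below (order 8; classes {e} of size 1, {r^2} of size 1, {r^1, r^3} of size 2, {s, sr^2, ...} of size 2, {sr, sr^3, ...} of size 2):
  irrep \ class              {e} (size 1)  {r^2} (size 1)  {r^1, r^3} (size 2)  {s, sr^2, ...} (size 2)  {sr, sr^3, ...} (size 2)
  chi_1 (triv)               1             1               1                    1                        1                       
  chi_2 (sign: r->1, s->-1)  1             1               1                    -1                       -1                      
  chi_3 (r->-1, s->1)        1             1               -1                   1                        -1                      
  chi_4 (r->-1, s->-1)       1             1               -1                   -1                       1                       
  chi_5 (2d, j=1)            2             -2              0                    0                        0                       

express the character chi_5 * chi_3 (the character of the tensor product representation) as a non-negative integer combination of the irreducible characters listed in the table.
chi_5 tensor chi_3 = chi_5 (all other irreducibles have multiplicity 0).

Working: The character of a tensor product is the pointwise product (chi_5 * chi_3)(C) = chi_5(C) * chi_3(C):
  {e}: (2)*(1), {r^2}: (-2)*(1), {r^1, r^3}: (0)*(-1), {s, sr^2, ...}: (0)*(1), {sr, sr^3, ...}: (0)*(-1)
so (chi_5 * chi_3) takes values
  {e} -> 2, {r^2} -> -2, {r^1, r^3} -> 0, {s, sr^2, ...} -> 0, {sr, sr^3, ...} -> 0.
Now take the inner product of this character with each irreducible chi from the table, <chi_5*chi_3, chi> = (1/8) sum_C |C| (chi_5*chi_3)(C) conj(chi(C)):
  <chi_5*chi_3, chi_1> = (1/8)[1*(2)*conj(1) + 1*(-2)*conj(1) + 2*(0)*conj(1) + 2*(0)*conj(1) + 2*(0)*conj(1)]
      = (1/8)[(2) + (-2) + (0) + (0) + (0)] = 0/8 = 0
  <chi_5*chi_3, chi_2> = (1/8)[1*(2)*conj(1) + 1*(-2)*conj(1) + 2*(0)*conj(1) + 2*(0)*conj(-1) + 2*(0)*conj(-1)]
      = (1/8)[(2) + (-2) + (0) + (0) + (0)] = 0/8 = 0
  <chi_5*chi_3, chi_3> = (1/8)[1*(2)*conj(1) + 1*(-2)*conj(1) + 2*(0)*conj(-1) + 2*(0)*conj(1) + 2*(0)*conj(-1)]
      = (1/8)[(2) + (-2) + (0) + (0) + (0)] = 0/8 = 0
  <chi_5*chi_3, chi_4> = (1/8)[1*(2)*conj(1) + 1*(-2)*conj(1) + 2*(0)*conj(-1) + 2*(0)*conj(-1) + 2*(0)*conj(1)]
      = (1/8)[(2) + (-2) + (0) + (0) + (0)] = 0/8 = 0
  <chi_5*chi_3, chi_5> = (1/8)[1*(2)*conj(2) + 1*(-2)*conj(-2) + 2*(0)*conj(0) + 2*(0)*conj(0) + 2*(0)*conj(0)]
      = (1/8)[(4) + (4) + (0) + (0) + (0)] = 8/8 = 1
Hence the multiplicities are chi_5: 1. Dimension check: dim(chi_5)*dim(chi_3) = 2*1 = 2 and sum (mult * dim) = 1*2 = 2.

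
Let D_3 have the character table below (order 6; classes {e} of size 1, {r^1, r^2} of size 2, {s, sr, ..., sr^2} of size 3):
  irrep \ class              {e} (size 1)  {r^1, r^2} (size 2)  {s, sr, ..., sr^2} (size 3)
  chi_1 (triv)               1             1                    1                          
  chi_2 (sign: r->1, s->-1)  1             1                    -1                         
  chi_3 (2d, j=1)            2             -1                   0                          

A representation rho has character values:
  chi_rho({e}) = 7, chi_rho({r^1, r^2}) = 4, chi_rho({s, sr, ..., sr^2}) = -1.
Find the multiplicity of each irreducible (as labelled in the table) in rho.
Multiplicities: chi_1: 2, chi_2: 3, chi_3: 1.

Argument: Use <chi_rho, chi> = (1/|G|) sum_C |C| * chi_rho(C) * conj(chi(C)) with |G| = 6 for each irreducible chi in the table:
  <chi_rho, chi_1> = (1/6)[1*(7)*conj(1) + 2*(4)*conj(1) + 3*(-1)*conj(1)]
      = (1/6)[(7) + (8) + (-3)] = 12/6 = 2
  <chi_rho, chi_2> = (1/6)[1*(7)*conj(1) + 2*(4)*conj(1) + 3*(-1)*conj(-1)]
      = (1/6)[(7) + (8) + (3)] = 18/6 = 3
  <chi_rho, chi_3> = (1/6)[1*(7)*conj(2) + 2*(4)*conj(-1) + 3*(-1)*conj(0)]
      = (1/6)[(14) + (-8) + (0)] = 6/6 = 1
Dimension check: dim(rho) = sum (mult * dim) = 2*1 + 3*1 + 1*2 = 7 = chi_rho(e) = 7.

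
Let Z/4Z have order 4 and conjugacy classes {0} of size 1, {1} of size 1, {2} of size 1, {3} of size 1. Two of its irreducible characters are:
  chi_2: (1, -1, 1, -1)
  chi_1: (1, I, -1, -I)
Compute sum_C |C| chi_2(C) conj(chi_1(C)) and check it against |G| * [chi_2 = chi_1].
Sum = 0; so <chi_2, chi_1> = 0 (distinct irreducibles are orthogonal).

Solution. Compute term by term over conjugacy classes (|C| * chi_2(C) * conj(chi_1(C))):
  1*(1)*conj(1) + 1*(-1)*conj(I) + 1*(1)*conj(-1) + 1*(-1)*conj(-I)
  = (1) + (I) + (-1) + (-I)
  = 0.
(Exp terms are combined using exp(i*s)*conj(exp(i*t)) = exp(i*(s-t)), and sums of them are collapsed using the identity that for every m > 1 the m distinct m-th roots of unity sum to 0, e.g. 1 + exp(2*I*pi/3) + exp(-2*I*pi/3) = 0.)
Dividing by |G| = 4 gives 0/4 = 0, matching the row-orthogonality relation <chi_2, chi_1> = [chi_2 = chi_1].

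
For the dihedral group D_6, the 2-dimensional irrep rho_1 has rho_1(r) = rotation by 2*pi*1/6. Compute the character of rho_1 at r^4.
chi_{rho_1}(r^4) = 2*cos(2*pi*1*4/6) = -1

Reasoning: rho_1(r^4) is rotation by angle 2*pi*1*4/6, whose trace is 2*cos(2*pi*1*4/6) = -1.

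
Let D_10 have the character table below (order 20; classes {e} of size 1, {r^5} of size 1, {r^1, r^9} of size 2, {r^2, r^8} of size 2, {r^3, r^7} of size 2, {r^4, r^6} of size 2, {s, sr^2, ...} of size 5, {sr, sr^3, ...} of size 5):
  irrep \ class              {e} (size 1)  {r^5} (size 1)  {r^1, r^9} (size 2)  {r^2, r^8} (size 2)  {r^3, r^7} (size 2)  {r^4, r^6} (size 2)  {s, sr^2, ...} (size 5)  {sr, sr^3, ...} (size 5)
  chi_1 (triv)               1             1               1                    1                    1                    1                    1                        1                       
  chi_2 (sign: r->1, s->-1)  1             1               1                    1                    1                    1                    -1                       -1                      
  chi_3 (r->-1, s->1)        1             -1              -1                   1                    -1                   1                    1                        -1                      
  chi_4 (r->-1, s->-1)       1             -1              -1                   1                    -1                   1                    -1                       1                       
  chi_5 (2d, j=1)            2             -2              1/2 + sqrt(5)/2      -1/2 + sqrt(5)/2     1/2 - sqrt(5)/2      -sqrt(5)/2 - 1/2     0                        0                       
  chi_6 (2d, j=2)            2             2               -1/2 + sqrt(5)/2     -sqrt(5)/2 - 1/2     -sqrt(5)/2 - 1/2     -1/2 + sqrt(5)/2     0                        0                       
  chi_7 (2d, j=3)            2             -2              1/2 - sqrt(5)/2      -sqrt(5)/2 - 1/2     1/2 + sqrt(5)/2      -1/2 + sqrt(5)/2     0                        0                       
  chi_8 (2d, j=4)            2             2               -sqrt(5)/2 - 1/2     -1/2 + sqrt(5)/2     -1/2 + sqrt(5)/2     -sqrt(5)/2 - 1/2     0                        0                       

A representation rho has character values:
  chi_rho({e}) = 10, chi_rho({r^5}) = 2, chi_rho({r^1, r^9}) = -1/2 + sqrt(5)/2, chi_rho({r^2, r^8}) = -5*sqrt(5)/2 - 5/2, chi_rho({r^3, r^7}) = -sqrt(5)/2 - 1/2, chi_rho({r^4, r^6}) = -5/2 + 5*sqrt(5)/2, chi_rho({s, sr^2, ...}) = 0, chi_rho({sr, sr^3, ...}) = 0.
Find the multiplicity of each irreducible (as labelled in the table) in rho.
Multiplicities: chi_1: 0, chi_2: 0, chi_3: 0, chi_4: 0, chi_5: 0, chi_6: 3, chi_7: 2, chi_8: 0.

Working: Use <chi_rho, chi> = (1/|G|) sum_C |C| * chi_rho(C) * conj(chi(C)) with |G| = 20 for each irreducible chi in the table:
  <chi_rho, chi_1> = (1/20)[1*(10)*conj(1) + 1*(2)*conj(1) + 2*(-1/2 + sqrt(5)/2)*conj(1) + 2*(-5*sqrt(5)/2 - 5/2)*conj(1) + 2*(-sqrt(5)/2 - 1/2)*conj(1) + 2*(-5/2 + 5*sqrt(5)/2)*conj(1) + 5*(0)*conj(1) + 5*(0)*conj(1)]
      = (1/20)[(10) + (2) + (-1 + sqrt(5)) + (-5*sqrt(5) - 5) + (-sqrt(5) - 1) + (-5 + 5*sqrt(5)) + (0) + (0)] = 0/20 = 0
  <chi_rho, chi_2> = (1/20)[1*(10)*conj(1) + 1*(2)*conj(1) + 2*(-1/2 + sqrt(5)/2)*conj(1) + 2*(-5*sqrt(5)/2 - 5/2)*conj(1) + 2*(-sqrt(5)/2 - 1/2)*conj(1) + 2*(-5/2 + 5*sqrt(5)/2)*conj(1) + 5*(0)*conj(-1) + 5*(0)*conj(-1)]
      = (1/20)[(10) + (2) + (-1 + sqrt(5)) + (-5*sqrt(5) - 5) + (-sqrt(5) - 1) + (-5 + 5*sqrt(5)) + (0) + (0)] = 0/20 = 0
  <chi_rho, chi_3> = (1/20)[1*(10)*conj(1) + 1*(2)*conj(-1) + 2*(-1/2 + sqrt(5)/2)*conj(-1) + 2*(-5*sqrt(5)/2 - 5/2)*conj(1) + 2*(-sqrt(5)/2 - 1/2)*conj(-1) + 2*(-5/2 + 5*sqrt(5)/2)*conj(1) + 5*(0)*conj(1) + 5*(0)*conj(-1)]
      = (1/20)[(10) + (-2) + (1 - sqrt(5)) + (-5*sqrt(5) - 5) + (1 + sqrt(5)) + (-5 + 5*sqrt(5)) + (0) + (0)] = 0/20 = 0
  <chi_rho, chi_4> = (1/20)[1*(10)*conj(1) + 1*(2)*conj(-1) + 2*(-1/2 + sqrt(5)/2)*conj(-1) + 2*(-5*sqrt(5)/2 - 5/2)*conj(1) + 2*(-sqrt(5)/2 - 1/2)*conj(-1) + 2*(-5/2 + 5*sqrt(5)/2)*conj(1) + 5*(0)*conj(-1) + 5*(0)*conj(1)]
      = (1/20)[(10) + (-2) + (1 - sqrt(5)) + (-5*sqrt(5) - 5) + (1 + sqrt(5)) + (-5 + 5*sqrt(5)) + (0) + (0)] = 0/20 = 0
  <chi_rho, chi_5> = (1/20)[1*(10)*conj(2) + 1*(2)*conj(-2) + 2*(-1/2 + sqrt(5)/2)*conj(1/2 + sqrt(5)/2) + 2*(-5*sqrt(5)/2 - 5/2)*conj(-1/2 + sqrt(5)/2) + 2*(-sqrt(5)/2 - 1/2)*conj(1/2 - sqrt(5)/2) + 2*(-5/2 + 5*sqrt(5)/2)*conj(-sqrt(5)/2 - 1/2) + 5*(0)*conj(0) + 5*(0)*conj(0)]
      = (1/20)[(20) + (-4) + (2) + (-10) + (2) + (-10) + (0) + (0)] = 0/20 = 0
  <chi_rho, chi_6> = (1/20)[1*(10)*conj(2) + 1*(2)*conj(2) + 2*(-1/2 + sqrt(5)/2)*conj(-1/2 + sqrt(5)/2) + 2*(-5*sqrt(5)/2 - 5/2)*conj(-sqrt(5)/2 - 1/2) + 2*(-sqrt(5)/2 - 1/2)*conj(-sqrt(5)/2 - 1/2) + 2*(-5/2 + 5*sqrt(5)/2)*conj(-1/2 + sqrt(5)/2) + 5*(0)*conj(0) + 5*(0)*conj(0)]
      = (1/20)[(20) + (4) + (3 - sqrt(5)) + (5*sqrt(5) + 15) + (sqrt(5) + 3) + (15 - 5*sqrt(5)) + (0) + (0)] = 60/20 = 3
  <chi_rho, chi_7> = (1/20)[1*(10)*conj(2) + 1*(2)*conj(-2) + 2*(-1/2 + sqrt(5)/2)*conj(1/2 - sqrt(5)/2) + 2*(-5*sqrt(5)/2 - 5/2)*conj(-sqrt(5)/2 - 1/2) + 2*(-sqrt(5)/2 - 1/2)*conj(1/2 + sqrt(5)/2) + 2*(-5/2 + 5*sqrt(5)/2)*conj(-1/2 + sqrt(5)/2) + 5*(0)*conj(0) + 5*(0)*conj(0)]
      = (1/20)[(20) + (-4) + (-3 + sqrt(5)) + (5*sqrt(5) + 15) + (-3 - sqrt(5)) + (15 - 5*sqrt(5)) + (0) + (0)] = 40/20 = 2
  <chi_rho, chi_8> = (1/20)[1*(10)*conj(2) + 1*(2)*conj(2) + 2*(-1/2 + sqrt(5)/2)*conj(-sqrt(5)/2 - 1/2) + 2*(-5*sqrt(5)/2 - 5/2)*conj(-1/2 + sqrt(5)/2) + 2*(-sqrt(5)/2 - 1/2)*conj(-1/2 + sqrt(5)/2) + 2*(-5/2 + 5*sqrt(5)/2)*conj(-sqrt(5)/2 - 1/2) + 5*(0)*conj(0) + 5*(0)*conj(0)]
      = (1/20)[(20) + (4) + (-2) + (-10) + (-2) + (-10) + (0) + (0)] = 0/20 = 0
Dimension check: dim(rho) = sum (mult * dim) = 0*1 + 0*1 + 0*1 + 0*1 + 0*2 + 3*2 + 2*2 + 0*2 = 10 = chi_rho(e) = 10.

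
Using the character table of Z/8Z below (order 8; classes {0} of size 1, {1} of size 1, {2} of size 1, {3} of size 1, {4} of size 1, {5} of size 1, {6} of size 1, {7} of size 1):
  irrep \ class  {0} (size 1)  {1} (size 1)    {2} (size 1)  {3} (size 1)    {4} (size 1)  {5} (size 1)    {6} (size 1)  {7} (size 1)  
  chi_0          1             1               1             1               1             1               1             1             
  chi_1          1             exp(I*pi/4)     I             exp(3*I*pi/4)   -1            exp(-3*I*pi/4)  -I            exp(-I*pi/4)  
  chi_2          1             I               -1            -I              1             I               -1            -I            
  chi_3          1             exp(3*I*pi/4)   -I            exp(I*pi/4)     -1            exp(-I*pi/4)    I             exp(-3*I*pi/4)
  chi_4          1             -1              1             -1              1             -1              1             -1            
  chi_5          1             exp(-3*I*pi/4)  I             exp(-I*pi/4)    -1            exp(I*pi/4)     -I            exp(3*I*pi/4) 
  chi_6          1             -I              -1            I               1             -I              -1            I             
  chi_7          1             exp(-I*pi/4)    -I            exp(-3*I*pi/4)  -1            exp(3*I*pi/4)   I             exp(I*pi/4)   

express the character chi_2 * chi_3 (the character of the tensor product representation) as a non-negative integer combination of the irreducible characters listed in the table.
chi_2 tensor chi_3 = chi_5 (all other irreducibles have multiplicity 0).

Working: The character of a tensor product is the pointwise product (chi_2 * chi_3)(C) = chi_2(C) * chi_3(C):
  {0}: (1)*(1), {1}: (I)*(exp(3*I*pi/4)), {2}: (-1)*(-I), {3}: (-I)*(exp(I*pi/4)), {4}: (1)*(-1), {5}: (I)*(exp(-I*pi/4)), {6}: (-1)*(I), {7}: (-I)*(exp(-3*I*pi/4))
so (chi_2 * chi_3) takes values
  {0} -> 1, {1} -> exp(-3*I*pi/4), {2} -> I, {3} -> -exp(3*I*pi/4), {4} -> -1, {5} -> exp(I*pi/4), {6} -> -I, {7} -> -exp(-I*pi/4).
Now take the inner product of this character with each irreducible chi from the table, <chi_2*chi_3, chi> = (1/8) sum_C |C| (chi_2*chi_3)(C) conj(chi(C)):
  <chi_2*chi_3, chi_0> = (1/8)[1*(1)*conj(1) + 1*(exp(-3*I*pi/4))*conj(1) + 1*(I)*conj(1) + 1*(-exp(3*I*pi/4))*conj(1) + 1*(-1)*conj(1) + 1*(exp(I*pi/4))*conj(1) + 1*(-I)*conj(1) + 1*(-exp(-I*pi/4))*conj(1)]
      = (1/8)[(1) + (exp(-3*I*pi/4)) + (I) + (-exp(3*I*pi/4)) + (-1) + (exp(I*pi/4)) + (-I) + (-exp(-I*pi/4))] = 0/8 = 0
  <chi_2*chi_3, chi_1> = (1/8)[1*(1)*conj(1) + 1*(exp(-3*I*pi/4))*conj(exp(I*pi/4)) + 1*(I)*conj(I) + 1*(-exp(3*I*pi/4))*conj(exp(3*I*pi/4)) + 1*(-1)*conj(-1) + 1*(exp(I*pi/4))*conj(exp(-3*I*pi/4)) + 1*(-I)*conj(-I) + 1*(-exp(-I*pi/4))*conj(exp(-I*pi/4))]
      = (1/8)[(1) + (-1) + (1) + (-1) + (1) + (-1) + (1) + (-1)] = 0/8 = 0
  <chi_2*chi_3, chi_2> = (1/8)[1*(1)*conj(1) + 1*(exp(-3*I*pi/4))*conj(I) + 1*(I)*conj(-1) + 1*(-exp(3*I*pi/4))*conj(-I) + 1*(-1)*conj(1) + 1*(exp(I*pi/4))*conj(I) + 1*(-I)*conj(-1) + 1*(-exp(-I*pi/4))*conj(-I)]
      = (1/8)[(1) + (-exp(-I*pi/4)) + (-I) + (-exp(-3*I*pi/4)) + (-1) + (-exp(3*I*pi/4)) + (I) + (-exp(I*pi/4))] = 0/8 = 0
  <chi_2*chi_3, chi_3> = (1/8)[1*(1)*conj(1) + 1*(exp(-3*I*pi/4))*conj(exp(3*I*pi/4)) + 1*(I)*conj(-I) + 1*(-exp(3*I*pi/4))*conj(exp(I*pi/4)) + 1*(-1)*conj(-1) + 1*(exp(I*pi/4))*conj(exp(-I*pi/4)) + 1*(-I)*conj(I) + 1*(-exp(-I*pi/4))*conj(exp(-3*I*pi/4))]
      = (1/8)[(1) + (I) + (-1) + (-I) + (1) + (I) + (-1) + (-I)] = 0/8 = 0
  <chi_2*chi_3, chi_4> = (1/8)[1*(1)*conj(1) + 1*(exp(-3*I*pi/4))*conj(-1) + 1*(I)*conj(1) + 1*(-exp(3*I*pi/4))*conj(-1) + 1*(-1)*conj(1) + 1*(exp(I*pi/4))*conj(-1) + 1*(-I)*conj(1) + 1*(-exp(-I*pi/4))*conj(-1)]
      = (1/8)[(1) + (-exp(-3*I*pi/4)) + (I) + (exp(3*I*pi/4)) + (-1) + (-exp(I*pi/4)) + (-I) + (exp(-I*pi/4))] = 0/8 = 0
  <chi_2*chi_3, chi_5> = (1/8)[1*(1)*conj(1) + 1*(exp(-3*I*pi/4))*conj(exp(-3*I*pi/4)) + 1*(I)*conj(I) + 1*(-exp(3*I*pi/4))*conj(exp(-I*pi/4)) + 1*(-1)*conj(-1) + 1*(exp(I*pi/4))*conj(exp(I*pi/4)) + 1*(-I)*conj(-I) + 1*(-exp(-I*pi/4))*conj(exp(3*I*pi/4))]
      = (1/8)[(1) + (1) + (1) + (1) + (1) + (1) + (1) + (1)] = 8/8 = 1
  <chi_2*chi_3, chi_6> = (1/8)[1*(1)*conj(1) + 1*(exp(-3*I*pi/4))*conj(-I) + 1*(I)*conj(-1) + 1*(-exp(3*I*pi/4))*conj(I) + 1*(-1)*conj(1) + 1*(exp(I*pi/4))*conj(-I) + 1*(-I)*conj(-1) + 1*(-exp(-I*pi/4))*conj(I)]
      = (1/8)[(1) + (exp(-I*pi/4)) + (-I) + (exp(-3*I*pi/4)) + (-1) + (exp(3*I*pi/4)) + (I) + (exp(I*pi/4))] = 0/8 = 0
  <chi_2*chi_3, chi_7> = (1/8)[1*(1)*conj(1) + 1*(exp(-3*I*pi/4))*conj(exp(-I*pi/4)) + 1*(I)*conj(-I) + 1*(-exp(3*I*pi/4))*conj(exp(-3*I*pi/4)) + 1*(-1)*conj(-1) + 1*(exp(I*pi/4))*conj(exp(3*I*pi/4)) + 1*(-I)*conj(I) + 1*(-exp(-I*pi/4))*conj(exp(I*pi/4))]
      = (1/8)[(1) + (-I) + (-1) + (I) + (1) + (-I) + (-1) + (I)] = 0/8 = 0
(Exp terms are combined using exp(i*s)*conj(exp(i*t)) = exp(i*(s-t)), and sums of them are collapsed using the identity that for every m > 1 the m distinct m-th roots of unity sum to 0, e.g. 1 + exp(2*I*pi/3) + exp(-2*I*pi/3) = 0.)
Hence the multiplicities are chi_5: 1. Dimension check: dim(chi_2)*dim(chi_3) = 1*1 = 1 and sum (mult * dim) = 1*1 = 1.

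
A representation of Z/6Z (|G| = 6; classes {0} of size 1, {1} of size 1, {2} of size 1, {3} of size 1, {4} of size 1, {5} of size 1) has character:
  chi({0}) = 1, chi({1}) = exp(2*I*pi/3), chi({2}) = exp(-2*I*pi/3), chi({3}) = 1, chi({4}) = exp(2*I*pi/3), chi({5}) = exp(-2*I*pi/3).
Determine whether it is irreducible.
Irreducible: <chi, chi> = 1.

Justification: <chi, chi> = (1/|G|) sum_C |C| * |chi(C)|^2 = (1/6)[1*|1|^2 + 1*|exp(2*I*pi/3)|^2 + 1*|exp(-2*I*pi/3)|^2 + 1*|1|^2 + 1*|exp(2*I*pi/3)|^2 + 1*|exp(-2*I*pi/3)|^2]
  = (1/6)[(1) + (1) + (1) + (1) + (1) + (1)] = 6/6 = 1.
(Exp terms are combined using exp(i*s)*conj(exp(i*t)) = exp(i*(s-t)), and sums of them are collapsed using the identity that for every m > 1 the m distinct m-th roots of unity sum to 0, e.g. 1 + exp(2*I*pi/3) + exp(-2*I*pi/3) = 0.)
A character is irreducible iff <chi, chi> = 1, so this representation is irreducible.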